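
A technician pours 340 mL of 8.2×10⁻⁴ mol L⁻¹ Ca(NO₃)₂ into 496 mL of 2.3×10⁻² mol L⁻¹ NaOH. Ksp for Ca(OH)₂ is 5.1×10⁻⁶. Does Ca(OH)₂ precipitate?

No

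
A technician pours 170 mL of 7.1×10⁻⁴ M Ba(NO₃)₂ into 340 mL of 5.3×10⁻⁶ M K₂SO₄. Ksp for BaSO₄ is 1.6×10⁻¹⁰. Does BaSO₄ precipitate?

Yes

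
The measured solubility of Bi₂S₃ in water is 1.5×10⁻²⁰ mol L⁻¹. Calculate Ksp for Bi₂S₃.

Bi₂S₃(s) ⇌ 2 Bi³⁺(aq) + 3 S²⁻(aq)
Let s be the molar solubility. Then [Bi³⁺] = 2s and [S²⁻] = 3s.
Ksp = [Bi³⁺]^2[S²⁻]^3 = (2s)^2 · (3s)^3 = 108s^5
Ksp = 108 × (1.5×10⁻²⁰)^5 = 8.2×10⁻⁹⁸

Ksp = 8.2×10⁻⁹⁸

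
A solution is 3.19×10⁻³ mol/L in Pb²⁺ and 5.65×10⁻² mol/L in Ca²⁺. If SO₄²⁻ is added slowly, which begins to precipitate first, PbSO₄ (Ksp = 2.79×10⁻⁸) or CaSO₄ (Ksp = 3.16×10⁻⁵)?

PbSO₄

Each salt precipitates once Q = Ksp for that salt.
For PbSO₄: [SO₄²⁻] = (Ksp/[Pb²⁺]) = 8.75×10⁻⁶ mol/L
For CaSO₄: [SO₄²⁻] = (Ksp/[Ca²⁺]) = 5.59×10⁻⁴ mol/L
The smaller threshold [SO₄²⁻] is reached first, so PbSO₄ precipitates first.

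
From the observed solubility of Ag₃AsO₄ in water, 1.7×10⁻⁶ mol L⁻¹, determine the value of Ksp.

Ksp = 2.3×10⁻²²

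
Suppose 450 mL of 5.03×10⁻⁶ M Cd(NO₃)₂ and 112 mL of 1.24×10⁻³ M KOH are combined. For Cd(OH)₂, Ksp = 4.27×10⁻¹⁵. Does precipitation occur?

Yes

Total volume after mixing = 450 + 112 = 562 mL.
[Cd²⁺] = (5.03×10⁻⁶)(450)/562 = 4.03×10⁻⁶ M
[OH⁻] = (1.24×10⁻³)(112)/562 = 2.47×10⁻⁴ M
Q = [Cd²⁺][OH⁻]^2 = 2.46×10⁻¹³
Since Q (2.46×10⁻¹³) exceeds Ksp (4.27×10⁻¹⁵), Cd(OH)₂ will precipitate.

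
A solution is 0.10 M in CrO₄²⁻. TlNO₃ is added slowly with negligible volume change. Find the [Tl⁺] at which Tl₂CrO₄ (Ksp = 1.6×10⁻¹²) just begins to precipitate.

Precipitation of each salt begins when its ion product equals Ksp.
Tl₂CrO₄(s) ⇌ 2 Tl⁺(aq) + CrO₄²⁻(aq)
Ksp = [Tl⁺]^2[CrO₄²⁻] = [Tl⁺]^2(0.10)
[Tl⁺]^2 = 1.6×10⁻¹² / (0.10) = 1.6×10⁻¹¹
[Tl⁺] = 4.0×10⁻⁶ M

4.0×10⁻⁶ M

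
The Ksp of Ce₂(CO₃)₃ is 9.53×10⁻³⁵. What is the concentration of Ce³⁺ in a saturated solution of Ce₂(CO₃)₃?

1.23×10⁻⁷ M

Ce₂(CO₃)₃(s) ⇌ 2 Ce³⁺(aq) + 3 CO₃²⁻(aq)
Let s be the molar solubility. Then [Ce³⁺] = 2s and [CO₃²⁻] = 3s.
Ksp = [Ce³⁺]^2[CO₃²⁻]^3 = (2s)^2 · (3s)^3 = 108s^5 = 9.53×10⁻³⁵
s = 6.15×10⁻⁸ mol/L
[Ce³⁺] = 2s = 1.23×10⁻⁷ mol/L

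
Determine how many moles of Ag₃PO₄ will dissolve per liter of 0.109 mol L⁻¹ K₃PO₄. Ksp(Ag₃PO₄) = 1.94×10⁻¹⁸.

8.70×10⁻⁷ M

Ag₃PO₄(s) ⇌ 3 Ag⁺(aq) + PO₄³⁻(aq)
With PO₄³⁻ already at 0.109 mol L⁻¹ and s small, take [PO₄³⁻] ≈ 0.109 mol L⁻¹ and [Ag⁺] = 3s.
Ksp = [Ag⁺]^3[PO₄³⁻] = (3s)^3(0.109)
(3s)^3 = 1.94×10⁻¹⁸ / (0.109) = 1.78×10⁻¹⁷
s = 8.70×10⁻⁷ mol L⁻¹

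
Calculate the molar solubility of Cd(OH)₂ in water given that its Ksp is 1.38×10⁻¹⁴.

Cd(OH)₂(s) ⇌ Cd²⁺(aq) + 2 OH⁻(aq)
Let s be the molar solubility. Then [Cd²⁺] = s and [OH⁻] = 2s.
Ksp = [Cd²⁺][OH⁻]^2 = s · (2s)^2 = 4s^3
4s^3 = 1.38×10⁻¹⁴  ⇒  s^3 = 3.45×10⁻¹⁵
Taking the 3rd root, s = 1.51×10⁻⁵ mol L⁻¹.

1.51×10⁻⁵ M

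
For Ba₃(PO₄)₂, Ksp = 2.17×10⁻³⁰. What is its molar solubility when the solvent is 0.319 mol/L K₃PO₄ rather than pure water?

9.24×10⁻¹¹ M

Ba₃(PO₄)₂(s) ⇌ 3 Ba²⁺(aq) + 2 PO₄³⁻(aq)
The solution already contains PO₄³⁻ at 0.319 mol/L. Let s be the molar solubility of Ba₃(PO₄)₂.
[PO₄³⁻] ≈ 0.319 mol/L (common ion dominates); [Ba²⁺] = 3s.
Ksp = [Ba²⁺]^3[PO₄³⁻]^2 = (3s)^3(0.319)^2
(3s)^3 = 2.17×10⁻³⁰ / (0.319)^2 = 2.13×10⁻²⁹
s = 9.24×10⁻¹¹ mol/L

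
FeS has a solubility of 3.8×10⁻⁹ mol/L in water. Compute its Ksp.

Ksp = 1.4×10⁻¹⁷

FeS(s) ⇌ Fe²⁺(aq) + S²⁻(aq)
Call the molar solubility s, so that [Fe²⁺] = s and [S²⁻] = s.
Ksp = [Fe²⁺][S²⁻] = s · s = s^2
Ksp = (3.8×10⁻⁹)^2 = 1.4×10⁻¹⁷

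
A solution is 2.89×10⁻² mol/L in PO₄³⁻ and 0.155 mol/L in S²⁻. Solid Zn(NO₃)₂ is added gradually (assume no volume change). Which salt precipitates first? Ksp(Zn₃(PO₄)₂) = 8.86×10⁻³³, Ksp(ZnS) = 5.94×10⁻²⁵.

ZnS

Precipitation of each salt begins when its ion product equals Ksp.
For Zn₃(PO₄)₂: [Zn²⁺] = (Ksp/[PO₄³⁻]^2)^(1/3) = 2.20×10⁻¹⁰ mol/L
For ZnS: [Zn²⁺] = (Ksp/[S²⁻]) = 3.83×10⁻²⁴ mol/L
The smaller threshold [Zn²⁺] is reached first, so ZnS precipitates first.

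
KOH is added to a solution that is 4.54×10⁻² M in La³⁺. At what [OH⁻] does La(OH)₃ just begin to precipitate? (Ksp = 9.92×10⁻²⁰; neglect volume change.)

Precipitation of each salt begins when its ion product equals Ksp.
La(OH)₃(s) ⇌ La³⁺(aq) + 3 OH⁻(aq)
Ksp = [La³⁺][OH⁻]^3 = [OH⁻]^3(4.54×10⁻²)
[OH⁻]^3 = 9.92×10⁻²⁰ / (4.54×10⁻²) = 2.19×10⁻¹⁸
[OH⁻] = 1.30×10⁻⁶ M

1.30×10⁻⁶ M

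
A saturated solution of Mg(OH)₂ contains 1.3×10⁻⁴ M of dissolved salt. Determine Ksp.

Mg(OH)₂(s) ⇌ Mg²⁺(aq) + 2 OH⁻(aq)
Call the molar solubility s, so that [Mg²⁺] = s and [OH⁻] = 2s.
Ksp = [Mg²⁺][OH⁻]^2 = s · (2s)^2 = 4s^3
Ksp = 4 × (1.3×10⁻⁴)^3 = 8.8×10⁻¹²

Ksp = 8.8×10⁻¹²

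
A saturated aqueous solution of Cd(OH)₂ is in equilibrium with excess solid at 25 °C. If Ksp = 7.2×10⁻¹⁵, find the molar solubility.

Cd(OH)₂(s) ⇌ Cd²⁺(aq) + 2 OH⁻(aq)
If s mol/L of Cd(OH)₂ dissolves, [Cd²⁺] = s and [OH⁻] = 2s.
Ksp = [Cd²⁺][OH⁻]^2 = s · (2s)^2 = 4s^3
4s^3 = 7.2×10⁻¹⁵  ⇒  s^3 = 1.8×10⁻¹⁵
Taking the 3rd root, s = 1.2×10⁻⁵ mol/L.

1.2×10⁻⁵ M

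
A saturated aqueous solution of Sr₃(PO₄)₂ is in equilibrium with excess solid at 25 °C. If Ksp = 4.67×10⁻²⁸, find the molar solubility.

1.34×10⁻⁶ M

Sr₃(PO₄)₂(s) ⇌ 3 Sr²⁺(aq) + 2 PO₄³⁻(aq)
If s mol/L of Sr₃(PO₄)₂ dissolves, [Sr²⁺] = 3s and [PO₄³⁻] = 2s.
Ksp = [Sr²⁺]^3[PO₄³⁻]^2 = (3s)^3 · (2s)^2 = 108s^5
108s^5 = 4.67×10⁻²⁸  ⇒  s^5 = 4.32×10⁻³⁰
s = 1.34×10⁻⁶ M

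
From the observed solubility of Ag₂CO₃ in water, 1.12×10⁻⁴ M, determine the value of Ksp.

Ksp = 5.62×10⁻¹²

Ag₂CO₃(s) ⇌ 2 Ag⁺(aq) + CO₃²⁻(aq)
For each mole of Ag₂CO₃ that dissolves per liter, [Ag⁺] = 2s and [CO₃²⁻] = s; let s denote this solubility.
Ksp = [Ag⁺]^2[CO₃²⁻] = (2s)^2 · s = 4s^3
Ksp = 4 × (1.12×10⁻⁴)^3 = 5.62×10⁻¹²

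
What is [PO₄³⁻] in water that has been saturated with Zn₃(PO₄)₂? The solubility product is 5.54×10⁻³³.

2.77×10⁻⁷ M

Zn₃(PO₄)₂(s) ⇌ 3 Zn²⁺(aq) + 2 PO₄³⁻(aq)
For each mole of Zn₃(PO₄)₂ that dissolves per liter, [Zn²⁺] = 3s and [PO₄³⁻] = 2s; let s denote this solubility.
Ksp = [Zn²⁺]^3[PO₄³⁻]^2 = (3s)^3 · (2s)^2 = 108s^5 = 5.54×10⁻³³
s = 1.39×10⁻⁷ mol L⁻¹
[PO₄³⁻] = 2s = 2.77×10⁻⁷ mol L⁻¹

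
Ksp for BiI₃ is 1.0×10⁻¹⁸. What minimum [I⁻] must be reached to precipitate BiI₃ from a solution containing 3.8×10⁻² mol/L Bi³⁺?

3.0×10⁻⁶ M

Precipitation begins when Q = Ksp.
BiI₃(s) ⇌ Bi³⁺(aq) + 3 I⁻(aq)
Ksp = [Bi³⁺][I⁻]^3 = [I⁻]^3(3.8×10⁻²)
[I⁻]^3 = 1.0×10⁻¹⁸ / (3.8×10⁻²) = 2.6×10⁻¹⁷
[I⁻] = 3.0×10⁻⁶ mol/L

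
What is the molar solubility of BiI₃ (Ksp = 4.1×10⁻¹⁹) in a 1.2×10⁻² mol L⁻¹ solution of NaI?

BiI₃(s) ⇌ Bi³⁺(aq) + 3 I⁻(aq)
Let s be the solubility of BiI₃ here. The common ion gives [I⁻] ≈ 1.2×10⁻² mol L⁻¹, and [Bi³⁺] = s.
Ksp = [Bi³⁺][I⁻]^3 = s(1.2×10⁻²)^3
s = 4.1×10⁻¹⁹ / (1.2×10⁻²)^3 = 2.4×10⁻¹³
s = 2.4×10⁻¹³ mol L⁻¹

2.4×10⁻¹³ M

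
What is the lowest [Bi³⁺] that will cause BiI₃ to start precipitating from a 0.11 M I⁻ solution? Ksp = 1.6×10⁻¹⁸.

Each salt precipitates once Q = Ksp for that salt.
BiI₃(s) ⇌ Bi³⁺(aq) + 3 I⁻(aq)
Ksp = [Bi³⁺][I⁻]^3 = [Bi³⁺](0.11)^3
[Bi³⁺] = 1.6×10⁻¹⁸ / (0.11)^3 = 1.2×10⁻¹⁵
[Bi³⁺] = 1.2×10⁻¹⁵ M

1.2×10⁻¹⁵ M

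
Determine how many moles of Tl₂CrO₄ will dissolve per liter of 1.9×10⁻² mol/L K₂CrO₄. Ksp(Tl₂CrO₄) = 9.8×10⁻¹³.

3.6×10⁻⁶ M

Tl₂CrO₄(s) ⇌ 2 Tl⁺(aq) + CrO₄²⁻(aq)
Let s be the solubility of Tl₂CrO₄ here. The common ion gives [CrO₄²⁻] ≈ 1.9×10⁻² mol/L, and [Tl⁺] = 2s.
Ksp = [Tl⁺]^2[CrO₄²⁻] = (2s)^2(1.9×10⁻²)
(2s)^2 = 9.8×10⁻¹³ / (1.9×10⁻²) = 5.2×10⁻¹¹
s = 3.6×10⁻⁶ mol/L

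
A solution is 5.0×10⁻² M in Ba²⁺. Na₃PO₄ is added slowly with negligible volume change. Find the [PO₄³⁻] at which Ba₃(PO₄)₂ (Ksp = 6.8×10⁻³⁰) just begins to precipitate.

2.3×10⁻¹³ M

The threshold for precipitation is Q = Ksp.
Ba₃(PO₄)₂(s) ⇌ 3 Ba²⁺(aq) + 2 PO₄³⁻(aq)
Ksp = [Ba²⁺]^3[PO₄³⁻]^2 = [PO₄³⁻]^2(5.0×10⁻²)^3
[PO₄³⁻]^2 = 6.8×10⁻³⁰ / (5.0×10⁻²)^3 = 5.4×10⁻²⁶
[PO₄³⁻] = 2.3×10⁻¹³ M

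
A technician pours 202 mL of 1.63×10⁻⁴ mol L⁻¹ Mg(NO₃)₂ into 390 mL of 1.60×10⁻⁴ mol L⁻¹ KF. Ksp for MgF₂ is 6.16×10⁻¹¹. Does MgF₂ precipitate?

No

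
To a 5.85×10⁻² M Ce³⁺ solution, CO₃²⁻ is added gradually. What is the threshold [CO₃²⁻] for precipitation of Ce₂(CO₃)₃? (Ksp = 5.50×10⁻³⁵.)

Each salt precipitates once Q = Ksp for that salt.
Ce₂(CO₃)₃(s) ⇌ 2 Ce³⁺(aq) + 3 CO₃²⁻(aq)
Ksp = [Ce³⁺]^2[CO₃²⁻]^3 = [CO₃²⁻]^3(5.85×10⁻²)^2
[CO₃²⁻]^3 = 5.50×10⁻³⁵ / (5.85×10⁻²)^2 = 1.61×10⁻³²
[CO₃²⁻] = 2.52×10⁻¹¹ M

2.52×10⁻¹¹ M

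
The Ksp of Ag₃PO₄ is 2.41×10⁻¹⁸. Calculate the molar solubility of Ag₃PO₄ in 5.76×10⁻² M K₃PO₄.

Ag₃PO₄(s) ⇌ 3 Ag⁺(aq) + PO₄³⁻(aq)
PO₄³⁻ is already present at 5.76×10⁻² M. If s mol/L of Ag₃PO₄ dissolves, [Ag⁺] = 3s while [PO₄³⁻] ≈ 5.76×10⁻² M.
Ksp = [Ag⁺]^3[PO₄³⁻] = (3s)^3(5.76×10⁻²)
(3s)^3 = 2.41×10⁻¹⁸ / (5.76×10⁻²) = 4.18×10⁻¹⁷
s = 1.16×10⁻⁶ M

1.16×10⁻⁶ M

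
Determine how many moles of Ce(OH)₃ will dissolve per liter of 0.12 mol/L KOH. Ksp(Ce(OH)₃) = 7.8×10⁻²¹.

Ce(OH)₃(s) ⇌ Ce³⁺(aq) + 3 OH⁻(aq)
With OH⁻ already at 0.12 mol/L and s small, take [OH⁻] ≈ 0.12 mol/L and [Ce³⁺] = s.
Ksp = [Ce³⁺][OH⁻]^3 = s(0.12)^3
s = 7.8×10⁻²¹ / (0.12)^3 = 4.5×10⁻¹⁸
s = 4.5×10⁻¹⁸ mol/L

4.5×10⁻¹⁸ M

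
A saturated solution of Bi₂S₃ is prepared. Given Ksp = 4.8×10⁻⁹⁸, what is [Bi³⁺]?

2.7×10⁻²⁰ M

Bi₂S₃(s) ⇌ 2 Bi³⁺(aq) + 3 S²⁻(aq)
With molar solubility s: [Bi³⁺] = 2s, [S²⁻] = 3s.
Ksp = [Bi³⁺]^2[S²⁻]^3 = (2s)^2 · (3s)^3 = 108s^5 = 4.8×10⁻⁹⁸
s = 1.3×10⁻²⁰ M
[Bi³⁺] = 2s = 2.7×10⁻²⁰ M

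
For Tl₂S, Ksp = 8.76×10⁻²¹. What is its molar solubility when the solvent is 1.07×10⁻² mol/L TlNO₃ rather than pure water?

7.65×10⁻¹⁷ M

Tl₂S(s) ⇌ 2 Tl⁺(aq) + S²⁻(aq)
With Tl⁺ already at 1.07×10⁻² mol/L and s small, take [Tl⁺] ≈ 1.07×10⁻² mol/L and [S²⁻] = s.
Ksp = [Tl⁺]^2[S²⁻] = (1.07×10⁻²)^2s
s = 8.76×10⁻²¹ / (1.07×10⁻²)^2 = 7.65×10⁻¹⁷
s = 7.65×10⁻¹⁷ mol/L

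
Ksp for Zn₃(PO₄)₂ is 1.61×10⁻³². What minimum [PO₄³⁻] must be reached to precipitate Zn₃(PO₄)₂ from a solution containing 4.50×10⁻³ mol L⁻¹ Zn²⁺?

Precipitation of each salt begins when its ion product equals Ksp.
Zn₃(PO₄)₂(s) ⇌ 3 Zn²⁺(aq) + 2 PO₄³⁻(aq)
Ksp = [Zn²⁺]^3[PO₄³⁻]^2 = [PO₄³⁻]^2(4.50×10⁻³)^3
[PO₄³⁻]^2 = 1.61×10⁻³² / (4.50×10⁻³)^3 = 1.77×10⁻²⁵
[PO₄³⁻] = 4.20×10⁻¹³ mol L⁻¹

4.20×10⁻¹³ M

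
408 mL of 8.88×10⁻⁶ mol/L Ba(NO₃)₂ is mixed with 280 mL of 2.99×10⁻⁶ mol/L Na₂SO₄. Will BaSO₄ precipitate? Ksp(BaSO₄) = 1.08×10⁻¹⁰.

No

The combined volume is 688 mL.
[Ba²⁺] = (8.88×10⁻⁶)(408)/688 = 5.27×10⁻⁶ mol/L
[SO₄²⁻] = (2.99×10⁻⁶)(280)/688 = 1.22×10⁻⁶ mol/L
Q = [Ba²⁺][SO₄²⁻] = 6.41×10⁻¹²
Q < Ksp (6.41×10⁻¹² vs 1.08×10⁻¹⁰); the solution remains unsaturated and no precipitate forms.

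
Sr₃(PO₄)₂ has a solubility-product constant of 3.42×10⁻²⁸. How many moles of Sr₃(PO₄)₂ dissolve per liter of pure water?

1.26×10⁻⁶ M

Sr₃(PO₄)₂(s) ⇌ 3 Sr²⁺(aq) + 2 PO₄³⁻(aq)
Let s be the molar solubility. Then [Sr²⁺] = 3s and [PO₄³⁻] = 2s.
Ksp = [Sr²⁺]^3[PO₄³⁻]^2 = (3s)^3 · (2s)^2 = 108s^5
108s^5 = 3.42×10⁻²⁸  ⇒  s^5 = 3.17×10⁻³⁰
Taking the 5th root, s = 1.26×10⁻⁶ M.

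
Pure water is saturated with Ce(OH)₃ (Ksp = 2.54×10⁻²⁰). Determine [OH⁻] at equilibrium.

Ce(OH)₃(s) ⇌ Ce³⁺(aq) + 3 OH⁻(aq)
Call the molar solubility s, so that [Ce³⁺] = s and [OH⁻] = 3s.
Ksp = [Ce³⁺][OH⁻]^3 = s · (3s)^3 = 27s^4 = 2.54×10⁻²⁰
s = 5.54×10⁻⁶ mol/L
[OH⁻] = 3s = 1.66×10⁻⁵ mol/L

1.66×10⁻⁵ M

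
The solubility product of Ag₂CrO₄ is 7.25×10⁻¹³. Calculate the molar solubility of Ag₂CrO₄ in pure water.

5.66×10⁻⁵ M

Ag₂CrO₄(s) ⇌ 2 Ag⁺(aq) + CrO₄²⁻(aq)
For each mole of Ag₂CrO₄ that dissolves per liter, [Ag⁺] = 2s and [CrO₄²⁻] = s; let s denote this solubility.
Ksp = [Ag⁺]^2[CrO₄²⁻] = (2s)^2 · s = 4s^3
4s^3 = 7.25×10⁻¹³  ⇒  s^3 = 1.81×10⁻¹³
s = (1.81×10⁻¹³)^(1/3) = 5.66×10⁻⁵ mol L⁻¹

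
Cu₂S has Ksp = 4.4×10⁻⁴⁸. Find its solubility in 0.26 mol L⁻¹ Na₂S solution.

2.1×10⁻²⁴ M

Cu₂S(s) ⇌ 2 Cu⁺(aq) + S²⁻(aq)
S²⁻ is already present at 0.26 mol L⁻¹. If s mol/L of Cu₂S dissolves, [Cu⁺] = 2s while [S²⁻] ≈ 0.26 mol L⁻¹.
Ksp = [Cu⁺]^2[S²⁻] = (2s)^2(0.26)
(2s)^2 = 4.4×10⁻⁴⁸ / (0.26) = 1.7×10⁻⁴⁷
s = 2.1×10⁻²⁴ mol L⁻¹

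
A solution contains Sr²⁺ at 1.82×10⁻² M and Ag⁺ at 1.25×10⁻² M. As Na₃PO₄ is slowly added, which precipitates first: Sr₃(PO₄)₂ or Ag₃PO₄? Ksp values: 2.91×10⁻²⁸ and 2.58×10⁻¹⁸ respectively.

Precipitation of each salt begins when its ion product equals Ksp.
For Sr₃(PO₄)₂: [PO₄³⁻] = (Ksp/[Sr²⁺]^3)^(1/2) = 6.95×10⁻¹² M
For Ag₃PO₄: [PO₄³⁻] = (Ksp/[Ag⁺]^3) = 1.32×10⁻¹² M
The smaller threshold [PO₄³⁻] is reached first, so Ag₃PO₄ precipitates first.

Ag₃PO₄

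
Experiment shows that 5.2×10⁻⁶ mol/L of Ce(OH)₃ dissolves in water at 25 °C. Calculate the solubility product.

Ksp = 2.0×10⁻²⁰

Ce(OH)₃(s) ⇌ Ce³⁺(aq) + 3 OH⁻(aq)
For each mole of Ce(OH)₃ that dissolves per liter, [Ce³⁺] = s and [OH⁻] = 3s; let s denote this solubility.
Ksp = [Ce³⁺][OH⁻]^3 = s · (3s)^3 = 27s^4
Ksp = 27 × (5.2×10⁻⁶)^4 = 2.0×10⁻²⁰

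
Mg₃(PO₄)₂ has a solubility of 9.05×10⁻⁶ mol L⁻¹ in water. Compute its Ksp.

Mg₃(PO₄)₂(s) ⇌ 3 Mg²⁺(aq) + 2 PO₄³⁻(aq)
For each mole of Mg₃(PO₄)₂ that dissolves per liter, [Mg²⁺] = 3s and [PO₄³⁻] = 2s; let s denote this solubility.
Ksp = [Mg²⁺]^3[PO₄³⁻]^2 = (3s)^3 · (2s)^2 = 108s^5
Ksp = 108 × (9.05×10⁻⁶)^5 = 6.56×10⁻²⁴

Ksp = 6.56×10⁻²⁴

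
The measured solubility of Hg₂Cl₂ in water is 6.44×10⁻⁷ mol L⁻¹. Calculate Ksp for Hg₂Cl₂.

Ksp = 1.07×10⁻¹⁸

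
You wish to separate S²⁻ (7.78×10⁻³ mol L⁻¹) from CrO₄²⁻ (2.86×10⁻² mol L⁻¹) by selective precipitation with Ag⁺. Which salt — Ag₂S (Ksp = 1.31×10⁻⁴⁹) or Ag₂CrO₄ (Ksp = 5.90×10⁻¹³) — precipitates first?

Ag₂S

Each salt precipitates once Q = Ksp for that salt.
For Ag₂S: [Ag⁺] = (Ksp/[S²⁻])^(1/2) = 4.10×10⁻²⁴ mol L⁻¹
For Ag₂CrO₄: [Ag⁺] = (Ksp/[CrO₄²⁻])^(1/2) = 4.54×10⁻⁶ mol L⁻¹
The smaller threshold [Ag⁺] is reached first, so Ag₂S precipitates first.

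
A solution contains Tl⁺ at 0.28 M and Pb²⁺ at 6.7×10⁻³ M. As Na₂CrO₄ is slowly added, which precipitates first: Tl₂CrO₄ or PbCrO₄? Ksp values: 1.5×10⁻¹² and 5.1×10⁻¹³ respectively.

Precipitation of each salt begins when its ion product equals Ksp.
For Tl₂CrO₄: [CrO₄²⁻] = (Ksp/[Tl⁺]^2) = 1.9×10⁻¹¹ M
For PbCrO₄: [CrO₄²⁻] = (Ksp/[Pb²⁺]) = 7.6×10⁻¹¹ M
Tl₂CrO₄ requires the lower [CrO₄²⁻], so it precipitates first.

Tl₂CrO₄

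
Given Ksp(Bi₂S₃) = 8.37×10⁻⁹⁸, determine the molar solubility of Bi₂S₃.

1.51×10⁻²⁰ M

Bi₂S₃(s) ⇌ 2 Bi³⁺(aq) + 3 S²⁻(aq)
Call the molar solubility s, so that [Bi³⁺] = 2s and [S²⁻] = 3s.
Ksp = [Bi³⁺]^2[S²⁻]^3 = (2s)^2 · (3s)^3 = 108s^5
108s^5 = 8.37×10⁻⁹⁸  ⇒  s^5 = 7.75×10⁻¹⁰⁰
s = 1.51×10⁻²⁰ M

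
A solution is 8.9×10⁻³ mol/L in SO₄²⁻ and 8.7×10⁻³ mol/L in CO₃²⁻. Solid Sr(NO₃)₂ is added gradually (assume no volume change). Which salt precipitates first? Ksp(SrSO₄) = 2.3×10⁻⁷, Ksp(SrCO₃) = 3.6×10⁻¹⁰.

SrCO₃

The threshold for precipitation is Q = Ksp.
For SrSO₄: [Sr²⁺] = (Ksp/[SO₄²⁻]) = 2.6×10⁻⁵ mol/L
For SrCO₃: [Sr²⁺] = (Ksp/[CO₃²⁻]) = 4.1×10⁻⁸ mol/L
SrCO₃ requires the lower [Sr²⁺], so it precipitates first.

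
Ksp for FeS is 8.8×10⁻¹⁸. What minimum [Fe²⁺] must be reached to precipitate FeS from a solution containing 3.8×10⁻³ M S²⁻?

2.3×10⁻¹⁵ M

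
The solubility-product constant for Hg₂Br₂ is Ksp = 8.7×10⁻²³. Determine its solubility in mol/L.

Hg₂Br₂(s) ⇌ Hg₂²⁺(aq) + 2 Br⁻(aq)
For each mole of Hg₂Br₂ that dissolves per liter, [Hg₂²⁺] = s and [Br⁻] = 2s; let s denote this solubility.
Ksp = [Hg₂²⁺][Br⁻]^2 = s · (2s)^2 = 4s^3
4s^3 = 8.7×10⁻²³  ⇒  s^3 = 2.2×10⁻²³
Taking the 3rd root, s = 2.8×10⁻⁸ M.

2.8×10⁻⁸ M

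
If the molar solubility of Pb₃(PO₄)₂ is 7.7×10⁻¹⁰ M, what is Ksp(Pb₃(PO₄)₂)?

Pb₃(PO₄)₂(s) ⇌ 3 Pb²⁺(aq) + 2 PO₄³⁻(aq)
Let s be the molar solubility. Then [Pb²⁺] = 3s and [PO₄³⁻] = 2s.
Ksp = [Pb²⁺]^3[PO₄³⁻]^2 = (3s)^3 · (2s)^2 = 108s^5
Ksp = 108 × (7.7×10⁻¹⁰)^5 = 2.9×10⁻⁴⁴

Ksp = 2.9×10⁻⁴⁴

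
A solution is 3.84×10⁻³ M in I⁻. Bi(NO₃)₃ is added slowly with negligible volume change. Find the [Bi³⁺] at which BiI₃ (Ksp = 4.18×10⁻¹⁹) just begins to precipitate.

7.38×10⁻¹² M

A salt starts to precipitate once the ion product Q reaches its Ksp.
BiI₃(s) ⇌ Bi³⁺(aq) + 3 I⁻(aq)
Ksp = [Bi³⁺][I⁻]^3 = [Bi³⁺](3.84×10⁻³)^3
[Bi³⁺] = 4.18×10⁻¹⁹ / (3.84×10⁻³)^3 = 7.38×10⁻¹²
[Bi³⁺] = 7.38×10⁻¹² M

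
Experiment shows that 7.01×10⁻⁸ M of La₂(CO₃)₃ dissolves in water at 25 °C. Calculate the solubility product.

Ksp = 1.83×10⁻³⁴

La₂(CO₃)₃(s) ⇌ 2 La³⁺(aq) + 3 CO₃²⁻(aq)
Call the molar solubility s, so that [La³⁺] = 2s and [CO₃²⁻] = 3s.
Ksp = [La³⁺]^2[CO₃²⁻]^3 = (2s)^2 · (3s)^3 = 108s^5
Ksp = 108 × (7.01×10⁻⁸)^5 = 1.83×10⁻³⁴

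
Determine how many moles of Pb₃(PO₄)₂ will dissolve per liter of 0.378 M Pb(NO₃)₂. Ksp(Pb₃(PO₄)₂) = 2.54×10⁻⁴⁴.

Pb₃(PO₄)₂(s) ⇌ 3 Pb²⁺(aq) + 2 PO₄³⁻(aq)
Pb²⁺ is already present at 0.378 M. If s mol/L of Pb₃(PO₄)₂ dissolves, [PO₄³⁻] = 2s while [Pb²⁺] ≈ 0.378 M.
Ksp = [Pb²⁺]^3[PO₄³⁻]^2 = (0.378)^3(2s)^2
(2s)^2 = 2.54×10⁻⁴⁴ / (0.378)^3 = 4.70×10⁻⁴³
s = 3.43×10⁻²² M

3.43×10⁻²² M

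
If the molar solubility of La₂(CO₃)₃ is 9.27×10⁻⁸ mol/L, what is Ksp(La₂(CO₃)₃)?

La₂(CO₃)₃(s) ⇌ 2 La³⁺(aq) + 3 CO₃²⁻(aq)
Call the molar solubility s, so that [La³⁺] = 2s and [CO₃²⁻] = 3s.
Ksp = [La³⁺]^2[CO₃²⁻]^3 = (2s)^2 · (3s)^3 = 108s^5
Ksp = 108 × (9.27×10⁻⁸)^5 = 7.39×10⁻³⁴

Ksp = 7.39×10⁻³⁴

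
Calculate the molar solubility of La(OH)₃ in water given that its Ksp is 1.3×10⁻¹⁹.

8.3×10⁻⁶ M

La(OH)₃(s) ⇌ La³⁺(aq) + 3 OH⁻(aq)
Call the molar solubility s, so that [La³⁺] = s and [OH⁻] = 3s.
Ksp = [La³⁺][OH⁻]^3 = s · (3s)^3 = 27s^4
27s^4 = 1.3×10⁻¹⁹  ⇒  s^4 = 4.8×10⁻²¹
s = 8.3×10⁻⁶ mol/L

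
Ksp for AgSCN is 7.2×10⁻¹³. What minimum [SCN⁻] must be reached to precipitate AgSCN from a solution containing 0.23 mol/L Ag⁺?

Precipitation of each salt begins when its ion product equals Ksp.
AgSCN(s) ⇌ Ag⁺(aq) + SCN⁻(aq)
Ksp = [Ag⁺][SCN⁻] = [SCN⁻](0.23)
[SCN⁻] = 7.2×10⁻¹³ / (0.23) = 3.1×10⁻¹²
[SCN⁻] = 3.1×10⁻¹² mol/L

3.1×10⁻¹² M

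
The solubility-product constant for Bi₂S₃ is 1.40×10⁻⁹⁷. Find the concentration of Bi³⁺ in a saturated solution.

3.34×10⁻²⁰ M

Bi₂S₃(s) ⇌ 2 Bi³⁺(aq) + 3 S²⁻(aq)
With molar solubility s: [Bi³⁺] = 2s, [S²⁻] = 3s.
Ksp = [Bi³⁺]^2[S²⁻]^3 = (2s)^2 · (3s)^3 = 108s^5 = 1.40×10⁻⁹⁷
s = 1.67×10⁻²⁰ mol L⁻¹
[Bi³⁺] = 2s = 3.34×10⁻²⁰ mol L⁻¹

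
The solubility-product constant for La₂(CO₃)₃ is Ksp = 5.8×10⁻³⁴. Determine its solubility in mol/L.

8.8×10⁻⁸ M

La₂(CO₃)₃(s) ⇌ 2 La³⁺(aq) + 3 CO₃²⁻(aq)
Call the molar solubility s, so that [La³⁺] = 2s and [CO₃²⁻] = 3s.
Ksp = [La³⁺]^2[CO₃²⁻]^3 = (2s)^2 · (3s)^3 = 108s^5
108s^5 = 5.8×10⁻³⁴  ⇒  s^5 = 5.4×10⁻³⁶
s = (5.4×10⁻³⁶)^(1/5) = 8.8×10⁻⁸ M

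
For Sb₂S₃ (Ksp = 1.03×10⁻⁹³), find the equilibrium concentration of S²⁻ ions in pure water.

Sb₂S₃(s) ⇌ 2 Sb³⁺(aq) + 3 S²⁻(aq)
If s mol/L of Sb₂S₃ dissolves, [Sb³⁺] = 2s and [S²⁻] = 3s.
Ksp = [Sb³⁺]^2[S²⁻]^3 = (2s)^2 · (3s)^3 = 108s^5 = 1.03×10⁻⁹³
s = 9.91×10⁻²⁰ mol/L
[S²⁻] = 3s = 2.97×10⁻¹⁹ mol/L

2.97×10⁻¹⁹ M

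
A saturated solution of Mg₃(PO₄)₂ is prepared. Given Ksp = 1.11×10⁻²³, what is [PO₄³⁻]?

Mg₃(PO₄)₂(s) ⇌ 3 Mg²⁺(aq) + 2 PO₄³⁻(aq)
Call the molar solubility s, so that [Mg²⁺] = 3s and [PO₄³⁻] = 2s.
Ksp = [Mg²⁺]^3[PO₄³⁻]^2 = (3s)^3 · (2s)^2 = 108s^5 = 1.11×10⁻²³
s = 1.01×10⁻⁵ M
[PO₄³⁻] = 2s = 2.01×10⁻⁵ M

2.01×10⁻⁵ M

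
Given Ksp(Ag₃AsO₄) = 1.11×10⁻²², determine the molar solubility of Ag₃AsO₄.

1.42×10⁻⁶ M

Ag₃AsO₄(s) ⇌ 3 Ag⁺(aq) + AsO₄³⁻(aq)
Call the molar solubility s, so that [Ag⁺] = 3s and [AsO₄³⁻] = s.
Ksp = [Ag⁺]^3[AsO₄³⁻] = (3s)^3 · s = 27s^4
27s^4 = 1.11×10⁻²²  ⇒  s^4 = 4.11×10⁻²⁴
Taking the 4th root, s = 1.42×10⁻⁶ M.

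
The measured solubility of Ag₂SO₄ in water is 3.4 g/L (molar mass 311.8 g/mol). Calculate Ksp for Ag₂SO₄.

Convert to molarity: s = 3.4 / 311.8 = 1.090×10⁻² mol/L
Ag₂SO₄(s) ⇌ 2 Ag⁺(aq) + SO₄²⁻(aq)
Let s be the molar solubility. Then [Ag⁺] = 2s and [SO₄²⁻] = s.
Ksp = [Ag⁺]^2[SO₄²⁻] = (2s)^2 · s = 4s^3
Ksp = 4 × (1.090×10⁻²)^3 = 5.2×10⁻⁶

Ksp = 5.2×10⁻⁶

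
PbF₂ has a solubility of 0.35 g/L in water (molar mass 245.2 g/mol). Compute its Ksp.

Convert to molarity: s = 0.35 / 245.2 = 1.427×10⁻³ mol/L
PbF₂(s) ⇌ Pb²⁺(aq) + 2 F⁻(aq)
For each mole of PbF₂ that dissolves per liter, [Pb²⁺] = s and [F⁻] = 2s; let s denote this solubility.
Ksp = [Pb²⁺][F⁻]^2 = s · (2s)^2 = 4s^3
Ksp = 4 × (1.427×10⁻³)^3 = 1.2×10⁻⁸

Ksp = 1.2×10⁻⁸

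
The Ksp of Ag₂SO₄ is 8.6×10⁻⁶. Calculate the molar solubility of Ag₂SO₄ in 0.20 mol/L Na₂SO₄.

3.3×10⁻³ M

Ag₂SO₄(s) ⇌ 2 Ag⁺(aq) + SO₄²⁻(aq)
Let s be the solubility of Ag₂SO₄ here. The common ion gives [SO₄²⁻] ≈ 0.20 mol/L, and [Ag⁺] = 2s.
Ksp = [Ag⁺]^2[SO₄²⁻] = (2s)^2(0.20)
(2s)^2 = 8.6×10⁻⁶ / (0.20) = 4.3×10⁻⁵
s = 3.3×10⁻³ mol/L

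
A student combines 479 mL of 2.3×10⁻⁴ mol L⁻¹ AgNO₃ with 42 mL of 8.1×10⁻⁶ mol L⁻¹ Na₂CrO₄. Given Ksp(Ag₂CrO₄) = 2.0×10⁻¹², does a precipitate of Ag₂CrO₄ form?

No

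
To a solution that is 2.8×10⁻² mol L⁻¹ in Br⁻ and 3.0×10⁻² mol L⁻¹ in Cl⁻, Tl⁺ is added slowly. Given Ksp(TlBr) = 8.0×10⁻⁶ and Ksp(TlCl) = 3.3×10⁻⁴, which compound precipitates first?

Precipitation of each salt begins when its ion product equals Ksp.
For TlBr: [Tl⁺] = (Ksp/[Br⁻]) = 2.9×10⁻⁴ mol L⁻¹
For TlCl: [Tl⁺] = (Ksp/[Cl⁻]) = 1.1×10⁻² mol L⁻¹
The smaller threshold [Tl⁺] is reached first, so TlBr precipitates first.

TlBr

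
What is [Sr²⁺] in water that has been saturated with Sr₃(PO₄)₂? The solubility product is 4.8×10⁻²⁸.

Sr₃(PO₄)₂(s) ⇌ 3 Sr²⁺(aq) + 2 PO₄³⁻(aq)
Let s be the molar solubility. Then [Sr²⁺] = 3s and [PO₄³⁻] = 2s.
Ksp = [Sr²⁺]^3[PO₄³⁻]^2 = (3s)^3 · (2s)^2 = 108s^5 = 4.8×10⁻²⁸
s = 1.3×10⁻⁶ mol/L
[Sr²⁺] = 3s = 4.0×10⁻⁶ mol/L

4.0×10⁻⁶ M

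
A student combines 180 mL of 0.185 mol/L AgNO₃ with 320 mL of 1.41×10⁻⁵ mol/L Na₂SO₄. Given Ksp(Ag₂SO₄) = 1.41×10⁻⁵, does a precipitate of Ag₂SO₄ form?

No

Total volume after mixing = 180 + 320 = 500 mL.
[Ag⁺] = (0.185)(180)/500 = 6.66×10⁻² mol/L
[SO₄²⁻] = (1.41×10⁻⁵)(320)/500 = 9.02×10⁻⁶ mol/L
Q = [Ag⁺]^2[SO₄²⁻] = 4.00×10⁻⁸
Q < Ksp (4.00×10⁻⁸ vs 1.41×10⁻⁵); the solution remains unsaturated and no precipitate forms.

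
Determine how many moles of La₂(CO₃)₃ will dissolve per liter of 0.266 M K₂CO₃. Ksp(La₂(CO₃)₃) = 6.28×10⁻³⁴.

9.13×10⁻¹⁷ M

La₂(CO₃)₃(s) ⇌ 2 La³⁺(aq) + 3 CO₃²⁻(aq)
The solution already contains CO₃²⁻ at 0.266 M. Let s be the molar solubility of La₂(CO₃)₃.
[CO₃²⁻] ≈ 0.266 M (common ion dominates); [La³⁺] = 2s.
Ksp = [La³⁺]^2[CO₃²⁻]^3 = (2s)^2(0.266)^3
(2s)^2 = 6.28×10⁻³⁴ / (0.266)^3 = 3.34×10⁻³²
s = 9.13×10⁻¹⁷ M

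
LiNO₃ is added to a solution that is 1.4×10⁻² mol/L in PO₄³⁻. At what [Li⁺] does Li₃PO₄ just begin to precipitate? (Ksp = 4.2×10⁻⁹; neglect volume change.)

A salt starts to precipitate once the ion product Q reaches its Ksp.
Li₃PO₄(s) ⇌ 3 Li⁺(aq) + PO₄³⁻(aq)
Ksp = [Li⁺]^3[PO₄³⁻] = [Li⁺]^3(1.4×10⁻²)
[Li⁺]^3 = 4.2×10⁻⁹ / (1.4×10⁻²) = 3.0×10⁻⁷
[Li⁺] = 6.7×10⁻³ mol/L

6.7×10⁻³ M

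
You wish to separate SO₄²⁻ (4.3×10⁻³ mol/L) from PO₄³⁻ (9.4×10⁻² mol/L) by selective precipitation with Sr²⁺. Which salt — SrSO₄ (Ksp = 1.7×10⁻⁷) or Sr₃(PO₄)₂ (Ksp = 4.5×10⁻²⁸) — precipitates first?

Precipitation begins when Q = Ksp.
For SrSO₄: [Sr²⁺] = (Ksp/[SO₄²⁻]) = 4.0×10⁻⁵ mol/L
For Sr₃(PO₄)₂: [Sr²⁺] = (Ksp/[PO₄³⁻]^2)^(1/3) = 3.7×10⁻⁹ mol/L
Sr₃(PO₄)₂ requires the lower [Sr²⁺], so it precipitates first.

Sr₃(PO₄)₂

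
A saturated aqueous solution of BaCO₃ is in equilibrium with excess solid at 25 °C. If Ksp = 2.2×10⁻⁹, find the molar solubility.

4.7×10⁻⁵ M

BaCO₃(s) ⇌ Ba²⁺(aq) + CO₃²⁻(aq)
For each mole of BaCO₃ that dissolves per liter, [Ba²⁺] = s and [CO₃²⁻] = s; let s denote this solubility.
Ksp = [Ba²⁺][CO₃²⁻] = s · s = s^2
s^2 = 2.2×10⁻⁹
s = 4.7×10⁻⁵ M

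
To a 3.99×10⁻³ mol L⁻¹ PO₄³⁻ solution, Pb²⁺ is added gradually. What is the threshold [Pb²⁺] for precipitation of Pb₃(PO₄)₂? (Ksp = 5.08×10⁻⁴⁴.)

A salt starts to precipitate once the ion product Q reaches its Ksp.
Pb₃(PO₄)₂(s) ⇌ 3 Pb²⁺(aq) + 2 PO₄³⁻(aq)
Ksp = [Pb²⁺]^3[PO₄³⁻]^2 = [Pb²⁺]^3(3.99×10⁻³)^2
[Pb²⁺]^3 = 5.08×10⁻⁴⁴ / (3.99×10⁻³)^2 = 3.19×10⁻³⁹
[Pb²⁺] = 1.47×10⁻¹³ mol L⁻¹

1.47×10⁻¹³ M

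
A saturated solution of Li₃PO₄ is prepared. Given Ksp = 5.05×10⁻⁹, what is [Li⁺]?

1.11×10⁻² M

Li₃PO₄(s) ⇌ 3 Li⁺(aq) + PO₄³⁻(aq)
For each mole of Li₃PO₄ that dissolves per liter, [Li⁺] = 3s and [PO₄³⁻] = s; let s denote this solubility.
Ksp = [Li⁺]^3[PO₄³⁻] = (3s)^3 · s = 27s^4 = 5.05×10⁻⁹
s = 3.70×10⁻³ mol/L
[Li⁺] = 3s = 1.11×10⁻² mol/L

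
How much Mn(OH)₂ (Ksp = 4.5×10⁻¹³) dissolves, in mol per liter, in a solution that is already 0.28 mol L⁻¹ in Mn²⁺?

Mn(OH)₂(s) ⇌ Mn²⁺(aq) + 2 OH⁻(aq)
Mn²⁺ is already present at 0.28 mol L⁻¹. If s mol/L of Mn(OH)₂ dissolves, [OH⁻] = 2s while [Mn²⁺] ≈ 0.28 mol L⁻¹.
Ksp = [Mn²⁺][OH⁻]^2 = (0.28)(2s)^2
(2s)^2 = 4.5×10⁻¹³ / (0.28) = 1.6×10⁻¹²
s = 6.3×10⁻⁷ mol L⁻¹

6.3×10⁻⁷ M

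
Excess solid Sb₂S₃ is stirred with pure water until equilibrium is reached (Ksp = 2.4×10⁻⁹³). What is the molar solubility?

Sb₂S₃(s) ⇌ 2 Sb³⁺(aq) + 3 S²⁻(aq)
If s mol/L of Sb₂S₃ dissolves, [Sb³⁺] = 2s and [S²⁻] = 3s.
Ksp = [Sb³⁺]^2[S²⁻]^3 = (2s)^2 · (3s)^3 = 108s^5
108s^5 = 2.4×10⁻⁹³  ⇒  s^5 = 2.2×10⁻⁹⁵
s = (2.2×10⁻⁹⁵)^(1/5) = 1.2×10⁻¹⁹ M

1.2×10⁻¹⁹ M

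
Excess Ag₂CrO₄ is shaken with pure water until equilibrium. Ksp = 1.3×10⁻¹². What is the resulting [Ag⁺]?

1.4×10⁻⁴ M

Ag₂CrO₄(s) ⇌ 2 Ag⁺(aq) + CrO₄²⁻(aq)
Let s be the molar solubility. Then [Ag⁺] = 2s and [CrO₄²⁻] = s.
Ksp = [Ag⁺]^2[CrO₄²⁻] = (2s)^2 · s = 4s^3 = 1.3×10⁻¹²
s = 6.9×10⁻⁵ mol L⁻¹
[Ag⁺] = 2s = 1.4×10⁻⁴ mol L⁻¹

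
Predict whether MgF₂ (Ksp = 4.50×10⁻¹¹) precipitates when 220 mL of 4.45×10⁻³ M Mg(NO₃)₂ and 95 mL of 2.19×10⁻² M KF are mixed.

Yes

After mixing, V = 220 mL + 95 mL = 315 mL.
[Mg²⁺] = (4.45×10⁻³)(220)/315 = 3.11×10⁻³ M
[F⁻] = (2.19×10⁻²)(95)/315 = 6.60×10⁻³ M
Q = [Mg²⁺][F⁻]^2 = 1.36×10⁻⁷
Q = 1.36×10⁻⁷ > Ksp = 4.50×10⁻¹¹, so the solution is supersaturated and MgF₂ precipitates.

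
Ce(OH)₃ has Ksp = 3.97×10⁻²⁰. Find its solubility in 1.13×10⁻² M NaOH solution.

2.75×10⁻¹⁴ M

Ce(OH)₃(s) ⇌ Ce³⁺(aq) + 3 OH⁻(aq)
With OH⁻ already at 1.13×10⁻² M and s small, take [OH⁻] ≈ 1.13×10⁻² M and [Ce³⁺] = s.
Ksp = [Ce³⁺][OH⁻]^3 = s(1.13×10⁻²)^3
s = 3.97×10⁻²⁰ / (1.13×10⁻²)^3 = 2.75×10⁻¹⁴
s = 2.75×10⁻¹⁴ M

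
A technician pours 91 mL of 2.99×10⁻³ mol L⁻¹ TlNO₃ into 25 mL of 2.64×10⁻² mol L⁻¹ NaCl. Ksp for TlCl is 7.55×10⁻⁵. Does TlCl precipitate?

Total volume after mixing = 91 + 25 = 116 mL.
[Tl⁺] = (2.99×10⁻³)(91)/116 = 2.35×10⁻³ mol L⁻¹
[Cl⁻] = (2.64×10⁻²)(25)/116 = 5.69×10⁻³ mol L⁻¹
Q = [Tl⁺][Cl⁻] = 1.33×10⁻⁵
Since Q (1.33×10⁻⁵) is less than Ksp (7.55×10⁻⁵), no TlCl precipitates.

No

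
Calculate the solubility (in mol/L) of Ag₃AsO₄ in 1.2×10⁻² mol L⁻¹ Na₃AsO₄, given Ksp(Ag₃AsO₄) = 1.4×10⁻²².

7.6×10⁻⁸ M

Ag₃AsO₄(s) ⇌ 3 Ag⁺(aq) + AsO₄³⁻(aq)
Let s be the solubility of Ag₃AsO₄ here. The common ion gives [AsO₄³⁻] ≈ 1.2×10⁻² mol L⁻¹, and [Ag⁺] = 3s.
Ksp = [Ag⁺]^3[AsO₄³⁻] = (3s)^3(1.2×10⁻²)
(3s)^3 = 1.4×10⁻²² / (1.2×10⁻²) = 1.2×10⁻²⁰
s = 7.6×10⁻⁸ mol L⁻¹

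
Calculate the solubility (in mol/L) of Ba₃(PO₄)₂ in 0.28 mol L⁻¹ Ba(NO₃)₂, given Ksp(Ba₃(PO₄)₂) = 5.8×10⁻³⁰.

Ba₃(PO₄)₂(s) ⇌ 3 Ba²⁺(aq) + 2 PO₄³⁻(aq)
Ba²⁺ is already present at 0.28 mol L⁻¹. If s mol/L of Ba₃(PO₄)₂ dissolves, [PO₄³⁻] = 2s while [Ba²⁺] ≈ 0.28 mol L⁻¹.
Ksp = [Ba²⁺]^3[PO₄³⁻]^2 = (0.28)^3(2s)^2
(2s)^2 = 5.8×10⁻³⁰ / (0.28)^3 = 2.6×10⁻²⁸
s = 8.1×10⁻¹⁵ mol L⁻¹

8.1×10⁻¹⁵ M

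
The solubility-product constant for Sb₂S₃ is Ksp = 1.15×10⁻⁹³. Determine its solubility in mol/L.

Sb₂S₃(s) ⇌ 2 Sb³⁺(aq) + 3 S²⁻(aq)
Call the molar solubility s, so that [Sb³⁺] = 2s and [S²⁻] = 3s.
Ksp = [Sb³⁺]^2[S²⁻]^3 = (2s)^2 · (3s)^3 = 108s^5
108s^5 = 1.15×10⁻⁹³  ⇒  s^5 = 1.06×10⁻⁹⁵
Taking the 5th root, s = 1.01×10⁻¹⁹ mol/L.

1.01×10⁻¹⁹ M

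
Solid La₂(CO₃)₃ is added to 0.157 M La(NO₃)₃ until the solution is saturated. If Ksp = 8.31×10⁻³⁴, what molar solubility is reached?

La₂(CO₃)₃(s) ⇌ 2 La³⁺(aq) + 3 CO₃²⁻(aq)
With La³⁺ already at 0.157 M and s small, take [La³⁺] ≈ 0.157 M and [CO₃²⁻] = 3s.
Ksp = [La³⁺]^2[CO₃²⁻]^3 = (0.157)^2(3s)^3
(3s)^3 = 8.31×10⁻³⁴ / (0.157)^2 = 3.37×10⁻³²
s = 1.08×10⁻¹¹ M

1.08×10⁻¹¹ M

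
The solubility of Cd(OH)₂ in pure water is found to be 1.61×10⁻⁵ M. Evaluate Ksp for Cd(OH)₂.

Cd(OH)₂(s) ⇌ Cd²⁺(aq) + 2 OH⁻(aq)
Call the molar solubility s, so that [Cd²⁺] = s and [OH⁻] = 2s.
Ksp = [Cd²⁺][OH⁻]^2 = s · (2s)^2 = 4s^3
Ksp = 4 × (1.61×10⁻⁵)^3 = 1.67×10⁻¹⁴

Ksp = 1.67×10⁻¹⁴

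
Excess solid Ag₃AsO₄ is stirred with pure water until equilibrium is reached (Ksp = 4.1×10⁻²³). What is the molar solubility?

Ag₃AsO₄(s) ⇌ 3 Ag⁺(aq) + AsO₄³⁻(aq)
For each mole of Ag₃AsO₄ that dissolves per liter, [Ag⁺] = 3s and [AsO₄³⁻] = s; let s denote this solubility.
Ksp = [Ag⁺]^3[AsO₄³⁻] = (3s)^3 · s = 27s^4
27s^4 = 4.1×10⁻²³  ⇒  s^4 = 1.5×10⁻²⁴
Taking the 4th root, s = 1.1×10⁻⁶ mol/L.

1.1×10⁻⁶ M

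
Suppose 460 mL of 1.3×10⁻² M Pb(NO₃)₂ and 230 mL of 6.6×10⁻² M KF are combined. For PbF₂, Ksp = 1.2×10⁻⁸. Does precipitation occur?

The combined volume is 690 mL.
[Pb²⁺] = (1.3×10⁻²)(460)/690 = 8.7×10⁻³ M
[F⁻] = (6.6×10⁻²)(230)/690 = 2.2×10⁻² M
Q = [Pb²⁺][F⁻]^2 = 4.2×10⁻⁶
Q = 4.2×10⁻⁶ > Ksp = 1.2×10⁻⁸, so the solution is supersaturated and PbF₂ precipitates.

Yes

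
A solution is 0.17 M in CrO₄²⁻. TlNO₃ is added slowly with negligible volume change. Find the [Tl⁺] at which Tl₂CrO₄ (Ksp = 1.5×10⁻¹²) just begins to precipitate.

3.0×10⁻⁶ M

Precipitation of each salt begins when its ion product equals Ksp.
Tl₂CrO₄(s) ⇌ 2 Tl⁺(aq) + CrO₄²⁻(aq)
Ksp = [Tl⁺]^2[CrO₄²⁻] = [Tl⁺]^2(0.17)
[Tl⁺]^2 = 1.5×10⁻¹² / (0.17) = 8.8×10⁻¹²
[Tl⁺] = 3.0×10⁻⁶ M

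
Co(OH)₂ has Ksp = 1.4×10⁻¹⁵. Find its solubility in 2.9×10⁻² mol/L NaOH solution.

Co(OH)₂(s) ⇌ Co²⁺(aq) + 2 OH⁻(aq)
Let s be the solubility of Co(OH)₂ here. The common ion gives [OH⁻] ≈ 2.9×10⁻² mol/L, and [Co²⁺] = s.
Ksp = [Co²⁺][OH⁻]^2 = s(2.9×10⁻²)^2
s = 1.4×10⁻¹⁵ / (2.9×10⁻²)^2 = 1.7×10⁻¹²
s = 1.7×10⁻¹² mol/L

1.7×10⁻¹² M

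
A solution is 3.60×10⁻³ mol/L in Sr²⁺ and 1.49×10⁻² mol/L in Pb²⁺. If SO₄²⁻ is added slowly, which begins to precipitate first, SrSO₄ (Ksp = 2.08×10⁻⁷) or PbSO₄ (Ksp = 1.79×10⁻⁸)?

PbSO₄

Precipitation begins when Q = Ksp.
For SrSO₄: [SO₄²⁻] = (Ksp/[Sr²⁺]) = 5.78×10⁻⁵ mol/L
For PbSO₄: [SO₄²⁻] = (Ksp/[Pb²⁺]) = 1.20×10⁻⁶ mol/L
PbSO₄ requires the lower [SO₄²⁻], so it precipitates first.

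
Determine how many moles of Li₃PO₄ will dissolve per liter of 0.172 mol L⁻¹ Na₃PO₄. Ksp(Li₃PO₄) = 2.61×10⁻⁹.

Li₃PO₄(s) ⇌ 3 Li⁺(aq) + PO₄³⁻(aq)
PO₄³⁻ is already present at 0.172 mol L⁻¹. If s mol/L of Li₃PO₄ dissolves, [Li⁺] = 3s while [PO₄³⁻] ≈ 0.172 mol L⁻¹.
Ksp = [Li⁺]^3[PO₄³⁻] = (3s)^3(0.172)
(3s)^3 = 2.61×10⁻⁹ / (0.172) = 1.52×10⁻⁸
s = 8.25×10⁻⁴ mol L⁻¹

8.25×10⁻⁴ M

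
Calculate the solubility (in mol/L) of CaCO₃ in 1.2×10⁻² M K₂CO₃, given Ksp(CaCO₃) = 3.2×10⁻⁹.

2.7×10⁻⁷ M

CaCO₃(s) ⇌ Ca²⁺(aq) + CO₃²⁻(aq)
Let s be the solubility of CaCO₃ here. The common ion gives [CO₃²⁻] ≈ 1.2×10⁻² M, and [Ca²⁺] = s.
Ksp = [Ca²⁺][CO₃²⁻] = s(1.2×10⁻²)
s = 3.2×10⁻⁹ / (1.2×10⁻²) = 2.7×10⁻⁷
s = 2.7×10⁻⁷ M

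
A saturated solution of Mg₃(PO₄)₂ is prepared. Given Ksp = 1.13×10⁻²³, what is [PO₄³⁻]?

Mg₃(PO₄)₂(s) ⇌ 3 Mg²⁺(aq) + 2 PO₄³⁻(aq)
With molar solubility s: [Mg²⁺] = 3s, [PO₄³⁻] = 2s.
Ksp = [Mg²⁺]^3[PO₄³⁻]^2 = (3s)^3 · (2s)^2 = 108s^5 = 1.13×10⁻²³
s = 1.01×10⁻⁵ mol/L
[PO₄³⁻] = 2s = 2.02×10⁻⁵ mol/L

2.02×10⁻⁵ M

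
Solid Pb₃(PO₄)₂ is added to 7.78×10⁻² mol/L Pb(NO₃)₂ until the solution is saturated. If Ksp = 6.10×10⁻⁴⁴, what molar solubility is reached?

5.69×10⁻²¹ M

Pb₃(PO₄)₂(s) ⇌ 3 Pb²⁺(aq) + 2 PO₄³⁻(aq)
With Pb²⁺ already at 7.78×10⁻² mol/L and s small, take [Pb²⁺] ≈ 7.78×10⁻² mol/L and [PO₄³⁻] = 2s.
Ksp = [Pb²⁺]^3[PO₄³⁻]^2 = (7.78×10⁻²)^3(2s)^2
(2s)^2 = 6.10×10⁻⁴⁴ / (7.78×10⁻²)^3 = 1.30×10⁻⁴⁰
s = 5.69×10⁻²¹ mol/L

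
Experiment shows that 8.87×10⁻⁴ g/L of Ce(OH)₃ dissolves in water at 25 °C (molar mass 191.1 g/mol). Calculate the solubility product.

Ksp = 1.25×10⁻²⁰

Molar solubility s = (8.87×10⁻⁴ g/L) / (191.1 g/mol) = 4.6415×10⁻⁶ mol/L
Ce(OH)₃(s) ⇌ Ce³⁺(aq) + 3 OH⁻(aq)
Let s be the molar solubility. Then [Ce³⁺] = s and [OH⁻] = 3s.
Ksp = [Ce³⁺][OH⁻]^3 = s · (3s)^3 = 27s^4
Ksp = 27 × (4.6415×10⁻⁶)^4 = 1.25×10⁻²⁰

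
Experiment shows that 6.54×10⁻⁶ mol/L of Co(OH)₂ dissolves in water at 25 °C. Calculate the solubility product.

Co(OH)₂(s) ⇌ Co²⁺(aq) + 2 OH⁻(aq)
Call the molar solubility s, so that [Co²⁺] = s and [OH⁻] = 2s.
Ksp = [Co²⁺][OH⁻]^2 = s · (2s)^2 = 4s^3
Ksp = 4 × (6.54×10⁻⁶)^3 = 1.12×10⁻¹⁵

Ksp = 1.12×10⁻¹⁵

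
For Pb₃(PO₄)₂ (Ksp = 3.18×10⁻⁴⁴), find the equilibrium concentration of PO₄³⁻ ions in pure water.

Pb₃(PO₄)₂(s) ⇌ 3 Pb²⁺(aq) + 2 PO₄³⁻(aq)
For each mole of Pb₃(PO₄)₂ that dissolves per liter, [Pb²⁺] = 3s and [PO₄³⁻] = 2s; let s denote this solubility.
Ksp = [Pb²⁺]^3[PO₄³⁻]^2 = (3s)^3 · (2s)^2 = 108s^5 = 3.18×10⁻⁴⁴
s = 7.83×10⁻¹⁰ mol L⁻¹
[PO₄³⁻] = 2s = 1.57×10⁻⁹ mol L⁻¹

1.57×10⁻⁹ M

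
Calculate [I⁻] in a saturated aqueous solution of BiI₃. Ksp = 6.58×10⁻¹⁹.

3.75×10⁻⁵ M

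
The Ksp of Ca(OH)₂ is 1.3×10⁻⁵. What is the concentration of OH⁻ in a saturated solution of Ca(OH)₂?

Ca(OH)₂(s) ⇌ Ca²⁺(aq) + 2 OH⁻(aq)
If s mol/L of Ca(OH)₂ dissolves, [Ca²⁺] = s and [OH⁻] = 2s.
Ksp = [Ca²⁺][OH⁻]^2 = s · (2s)^2 = 4s^3 = 1.3×10⁻⁵
s = 1.5×10⁻² mol L⁻¹
[OH⁻] = 2s = 3.0×10⁻² mol L⁻¹

3.0×10⁻² M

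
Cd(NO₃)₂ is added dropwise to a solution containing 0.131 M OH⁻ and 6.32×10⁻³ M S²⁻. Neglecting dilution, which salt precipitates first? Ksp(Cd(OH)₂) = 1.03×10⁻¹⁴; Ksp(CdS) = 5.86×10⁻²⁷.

CdS

A salt starts to precipitate once the ion product Q reaches its Ksp.
For Cd(OH)₂: [Cd²⁺] = (Ksp/[OH⁻]^2) = 6.00×10⁻¹³ M
For CdS: [Cd²⁺] = (Ksp/[S²⁻]) = 9.27×10⁻²⁵ M
Since CdS needs less Cd²⁺ to reach saturation, it precipitates first.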